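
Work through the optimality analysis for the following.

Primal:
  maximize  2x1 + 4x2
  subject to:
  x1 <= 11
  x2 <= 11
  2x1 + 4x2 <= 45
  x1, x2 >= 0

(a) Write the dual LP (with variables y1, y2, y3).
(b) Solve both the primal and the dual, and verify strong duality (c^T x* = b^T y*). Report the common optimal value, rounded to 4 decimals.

The standard primal-dual pair for 'max c^T x s.t. A x <= b, x >= 0' is:
  Dual:  min b^T y  s.t.  A^T y >= c,  y >= 0.

So the dual LP is:
  minimize  11y1 + 11y2 + 45y3
  subject to:
    y1 + 2y3 >= 2
    y2 + 4y3 >= 4
    y1, y2, y3 >= 0

Solving the primal: x* = (0.5, 11).
  primal value c^T x* = 45.
Solving the dual: y* = (0, 0, 1).
  dual value b^T y* = 45.
Strong duality: c^T x* = b^T y*. Confirmed.

45


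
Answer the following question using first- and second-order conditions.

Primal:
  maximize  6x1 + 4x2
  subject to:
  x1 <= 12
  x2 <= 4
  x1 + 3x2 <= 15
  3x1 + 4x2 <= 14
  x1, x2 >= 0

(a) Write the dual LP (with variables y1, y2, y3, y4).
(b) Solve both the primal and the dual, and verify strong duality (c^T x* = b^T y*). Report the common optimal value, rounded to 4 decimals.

The standard primal-dual pair for 'max c^T x s.t. A x <= b, x >= 0' is:
  Dual:  min b^T y  s.t.  A^T y >= c,  y >= 0.

So the dual LP is:
  minimize  12y1 + 4y2 + 15y3 + 14y4
  subject to:
    y1 + y3 + 3y4 >= 6
    y2 + 3y3 + 4y4 >= 4
    y1, y2, y3, y4 >= 0

Solving the primal: x* = (4.6667, 0).
  primal value c^T x* = 28.
Solving the dual: y* = (0, 0, 0, 2).
  dual value b^T y* = 28.
Strong duality: c^T x* = b^T y*. Confirmed.

28


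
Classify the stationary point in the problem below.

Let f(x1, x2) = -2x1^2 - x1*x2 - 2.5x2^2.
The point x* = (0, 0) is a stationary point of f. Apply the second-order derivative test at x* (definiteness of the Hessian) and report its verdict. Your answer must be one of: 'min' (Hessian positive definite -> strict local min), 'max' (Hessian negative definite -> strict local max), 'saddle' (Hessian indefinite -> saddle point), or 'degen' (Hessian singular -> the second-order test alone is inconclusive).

Compute the Hessian H = grad^2 f:
  H = [[-4, -1], [-1, -5]]
Verify stationarity: grad f(x*) = H x* + g = (0, 0).
Eigenvalues of H: -5.618, -3.382.
Both eigenvalues < 0, so H is negative definite -> x* is a strict local max.

max


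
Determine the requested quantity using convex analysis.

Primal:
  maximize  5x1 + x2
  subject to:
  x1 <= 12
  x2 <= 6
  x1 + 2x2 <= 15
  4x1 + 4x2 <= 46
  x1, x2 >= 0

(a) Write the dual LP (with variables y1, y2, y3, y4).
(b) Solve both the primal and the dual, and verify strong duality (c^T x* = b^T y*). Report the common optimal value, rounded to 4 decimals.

The standard primal-dual pair for 'max c^T x s.t. A x <= b, x >= 0' is:
  Dual:  min b^T y  s.t.  A^T y >= c,  y >= 0.

So the dual LP is:
  minimize  12y1 + 6y2 + 15y3 + 46y4
  subject to:
    y1 + y3 + 4y4 >= 5
    y2 + 2y3 + 4y4 >= 1
    y1, y2, y3, y4 >= 0

Solving the primal: x* = (11.5, 0).
  primal value c^T x* = 57.5.
Solving the dual: y* = (0, 0, 0, 1.25).
  dual value b^T y* = 57.5.
Strong duality: c^T x* = b^T y*. Confirmed.

57.5


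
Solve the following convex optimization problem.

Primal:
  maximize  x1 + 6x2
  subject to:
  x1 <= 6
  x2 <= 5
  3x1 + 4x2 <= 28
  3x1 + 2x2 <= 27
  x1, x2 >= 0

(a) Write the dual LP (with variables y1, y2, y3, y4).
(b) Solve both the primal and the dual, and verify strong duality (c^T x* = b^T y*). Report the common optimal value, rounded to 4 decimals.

The standard primal-dual pair for 'max c^T x s.t. A x <= b, x >= 0' is:
  Dual:  min b^T y  s.t.  A^T y >= c,  y >= 0.

So the dual LP is:
  minimize  6y1 + 5y2 + 28y3 + 27y4
  subject to:
    y1 + 3y3 + 3y4 >= 1
    y2 + 4y3 + 2y4 >= 6
    y1, y2, y3, y4 >= 0

Solving the primal: x* = (2.6667, 5).
  primal value c^T x* = 32.6667.
Solving the dual: y* = (0, 4.6667, 0.3333, 0).
  dual value b^T y* = 32.6667.
Strong duality: c^T x* = b^T y*. Confirmed.

32.6667


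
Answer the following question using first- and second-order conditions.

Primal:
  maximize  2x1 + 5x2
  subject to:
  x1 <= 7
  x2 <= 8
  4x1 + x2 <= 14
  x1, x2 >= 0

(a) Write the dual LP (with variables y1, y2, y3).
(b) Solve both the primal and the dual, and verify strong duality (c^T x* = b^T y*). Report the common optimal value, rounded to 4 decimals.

The standard primal-dual pair for 'max c^T x s.t. A x <= b, x >= 0' is:
  Dual:  min b^T y  s.t.  A^T y >= c,  y >= 0.

So the dual LP is:
  minimize  7y1 + 8y2 + 14y3
  subject to:
    y1 + 4y3 >= 2
    y2 + y3 >= 5
    y1, y2, y3 >= 0

Solving the primal: x* = (1.5, 8).
  primal value c^T x* = 43.
Solving the dual: y* = (0, 4.5, 0.5).
  dual value b^T y* = 43.
Strong duality: c^T x* = b^T y*. Confirmed.

43


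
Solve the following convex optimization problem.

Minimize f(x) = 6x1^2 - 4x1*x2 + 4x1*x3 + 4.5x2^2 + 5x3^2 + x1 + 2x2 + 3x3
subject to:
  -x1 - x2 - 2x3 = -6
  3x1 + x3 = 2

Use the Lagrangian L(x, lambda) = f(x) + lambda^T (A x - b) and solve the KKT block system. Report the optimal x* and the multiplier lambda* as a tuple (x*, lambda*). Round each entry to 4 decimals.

Form the Lagrangian:
  L(x, lambda) = (1/2) x^T Q x + c^T x + lambda^T (A x - b)
Stationarity (grad_x L = 0): Q x + c + A^T lambda = 0.
Primal feasibility: A x = b.

This gives the KKT block system:
  [ Q   A^T ] [ x     ]   [-c ]
  [ A    0  ] [ lambda ] = [ b ]

Solving the linear system:
  x*      = (-0.1217, 1.3916, 2.365)
  lambda* = (15.0114, 3.8593)
  f(x*)   = 46.0532

x* = (-0.1217, 1.3916, 2.365), lambda* = (15.0114, 3.8593)


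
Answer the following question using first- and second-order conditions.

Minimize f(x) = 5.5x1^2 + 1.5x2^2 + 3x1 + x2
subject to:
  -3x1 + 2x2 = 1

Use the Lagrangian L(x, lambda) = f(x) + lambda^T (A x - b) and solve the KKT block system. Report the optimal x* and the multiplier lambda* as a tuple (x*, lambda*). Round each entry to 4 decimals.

Form the Lagrangian:
  L(x, lambda) = (1/2) x^T Q x + c^T x + lambda^T (A x - b)
Stationarity (grad_x L = 0): Q x + c + A^T lambda = 0.
Primal feasibility: A x = b.

This gives the KKT block system:
  [ Q   A^T ] [ x     ]   [-c ]
  [ A    0  ] [ lambda ] = [ b ]

Solving the linear system:
  x*      = (-0.3803, -0.0704)
  lambda* = (-0.3944)
  f(x*)   = -0.4085

x* = (-0.3803, -0.0704), lambda* = (-0.3944)


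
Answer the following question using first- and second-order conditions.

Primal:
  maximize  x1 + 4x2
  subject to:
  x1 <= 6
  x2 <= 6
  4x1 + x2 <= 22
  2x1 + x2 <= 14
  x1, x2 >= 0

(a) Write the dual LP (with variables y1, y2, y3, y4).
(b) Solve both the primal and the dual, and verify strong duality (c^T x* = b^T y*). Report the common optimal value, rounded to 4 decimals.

The standard primal-dual pair for 'max c^T x s.t. A x <= b, x >= 0' is:
  Dual:  min b^T y  s.t.  A^T y >= c,  y >= 0.

So the dual LP is:
  minimize  6y1 + 6y2 + 22y3 + 14y4
  subject to:
    y1 + 4y3 + 2y4 >= 1
    y2 + y3 + y4 >= 4
    y1, y2, y3, y4 >= 0

Solving the primal: x* = (4, 6).
  primal value c^T x* = 28.
Solving the dual: y* = (0, 3.75, 0.25, 0).
  dual value b^T y* = 28.
Strong duality: c^T x* = b^T y*. Confirmed.

28


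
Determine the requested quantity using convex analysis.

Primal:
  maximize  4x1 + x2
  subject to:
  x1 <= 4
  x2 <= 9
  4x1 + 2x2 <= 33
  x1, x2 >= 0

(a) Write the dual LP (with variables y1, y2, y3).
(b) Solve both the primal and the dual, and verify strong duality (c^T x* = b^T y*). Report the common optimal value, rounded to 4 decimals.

The standard primal-dual pair for 'max c^T x s.t. A x <= b, x >= 0' is:
  Dual:  min b^T y  s.t.  A^T y >= c,  y >= 0.

So the dual LP is:
  minimize  4y1 + 9y2 + 33y3
  subject to:
    y1 + 4y3 >= 4
    y2 + 2y3 >= 1
    y1, y2, y3 >= 0

Solving the primal: x* = (4, 8.5).
  primal value c^T x* = 24.5.
Solving the dual: y* = (2, 0, 0.5).
  dual value b^T y* = 24.5.
Strong duality: c^T x* = b^T y*. Confirmed.

24.5


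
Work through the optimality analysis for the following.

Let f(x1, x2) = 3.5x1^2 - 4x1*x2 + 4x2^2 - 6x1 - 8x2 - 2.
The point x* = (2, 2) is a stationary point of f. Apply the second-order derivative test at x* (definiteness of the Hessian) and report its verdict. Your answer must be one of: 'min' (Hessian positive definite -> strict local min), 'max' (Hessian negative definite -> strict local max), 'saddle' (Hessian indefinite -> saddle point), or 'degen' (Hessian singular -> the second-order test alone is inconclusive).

Compute the Hessian H = grad^2 f:
  H = [[7, -4], [-4, 8]]
Verify stationarity: grad f(x*) = H x* + g = (0, 0).
Eigenvalues of H: 3.4689, 11.5311.
Both eigenvalues > 0, so H is positive definite -> x* is a strict local min.

min


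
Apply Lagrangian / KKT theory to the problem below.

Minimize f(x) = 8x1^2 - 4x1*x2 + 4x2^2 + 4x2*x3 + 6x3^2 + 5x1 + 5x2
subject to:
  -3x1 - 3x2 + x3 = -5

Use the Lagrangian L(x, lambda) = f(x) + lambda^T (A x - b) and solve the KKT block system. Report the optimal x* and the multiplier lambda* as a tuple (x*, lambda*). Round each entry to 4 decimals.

Form the Lagrangian:
  L(x, lambda) = (1/2) x^T Q x + c^T x + lambda^T (A x - b)
Stationarity (grad_x L = 0): Q x + c + A^T lambda = 0.
Primal feasibility: A x = b.

This gives the KKT block system:
  [ Q   A^T ] [ x     ]   [-c ]
  [ A    0  ] [ lambda ] = [ b ]

Solving the linear system:
  x*      = (0.4816, 0.9939, -0.5738)
  lambda* = (2.9098)
  f(x*)   = 10.9631

x* = (0.4816, 0.9939, -0.5738), lambda* = (2.9098)


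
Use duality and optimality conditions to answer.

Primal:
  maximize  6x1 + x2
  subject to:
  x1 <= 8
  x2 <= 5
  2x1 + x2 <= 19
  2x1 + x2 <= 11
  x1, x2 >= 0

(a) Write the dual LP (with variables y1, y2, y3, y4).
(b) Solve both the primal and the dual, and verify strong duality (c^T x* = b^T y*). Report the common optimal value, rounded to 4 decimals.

The standard primal-dual pair for 'max c^T x s.t. A x <= b, x >= 0' is:
  Dual:  min b^T y  s.t.  A^T y >= c,  y >= 0.

So the dual LP is:
  minimize  8y1 + 5y2 + 19y3 + 11y4
  subject to:
    y1 + 2y3 + 2y4 >= 6
    y2 + y3 + y4 >= 1
    y1, y2, y3, y4 >= 0

Solving the primal: x* = (5.5, 0).
  primal value c^T x* = 33.
Solving the dual: y* = (0, 0, 0, 3).
  dual value b^T y* = 33.
Strong duality: c^T x* = b^T y*. Confirmed.

33


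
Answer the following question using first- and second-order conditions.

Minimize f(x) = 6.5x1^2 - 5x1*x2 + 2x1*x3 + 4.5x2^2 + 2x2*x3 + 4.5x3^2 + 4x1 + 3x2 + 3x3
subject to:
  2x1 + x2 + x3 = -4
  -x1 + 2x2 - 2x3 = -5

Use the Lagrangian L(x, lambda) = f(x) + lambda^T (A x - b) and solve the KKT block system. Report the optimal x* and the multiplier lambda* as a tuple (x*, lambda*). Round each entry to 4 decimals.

Form the Lagrangian:
  L(x, lambda) = (1/2) x^T Q x + c^T x + lambda^T (A x - b)
Stationarity (grad_x L = 0): Q x + c + A^T lambda = 0.
Primal feasibility: A x = b.

This gives the KKT block system:
  [ Q   A^T ] [ x     ]   [-c ]
  [ A    0  ] [ lambda ] = [ b ]

Solving the linear system:
  x*      = (-1.3648, -2.2264, 0.956)
  lambda* = (1.9397, 3.1808)
  f(x*)   = 7.1963

x* = (-1.3648, -2.2264, 0.956), lambda* = (1.9397, 3.1808)


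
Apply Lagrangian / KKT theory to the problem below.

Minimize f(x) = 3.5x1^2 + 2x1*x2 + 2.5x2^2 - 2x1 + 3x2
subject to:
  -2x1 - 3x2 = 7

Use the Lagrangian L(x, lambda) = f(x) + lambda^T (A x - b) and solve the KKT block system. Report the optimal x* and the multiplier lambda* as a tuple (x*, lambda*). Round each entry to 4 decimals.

Form the Lagrangian:
  L(x, lambda) = (1/2) x^T Q x + c^T x + lambda^T (A x - b)
Stationarity (grad_x L = 0): Q x + c + A^T lambda = 0.
Primal feasibility: A x = b.

This gives the KKT block system:
  [ Q   A^T ] [ x     ]   [-c ]
  [ A    0  ] [ lambda ] = [ b ]

Solving the linear system:
  x*      = (0.1356, -2.4237)
  lambda* = (-2.9492)
  f(x*)   = 6.5508

x* = (0.1356, -2.4237), lambda* = (-2.9492)


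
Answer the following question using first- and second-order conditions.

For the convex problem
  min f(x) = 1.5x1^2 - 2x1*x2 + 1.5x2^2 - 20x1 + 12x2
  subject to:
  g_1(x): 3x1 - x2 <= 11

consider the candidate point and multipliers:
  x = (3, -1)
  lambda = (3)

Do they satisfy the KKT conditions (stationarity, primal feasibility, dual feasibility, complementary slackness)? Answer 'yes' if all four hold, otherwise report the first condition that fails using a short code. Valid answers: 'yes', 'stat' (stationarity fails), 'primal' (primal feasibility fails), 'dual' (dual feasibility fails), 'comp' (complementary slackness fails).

Gradient of f: grad f(x) = Q x + c = (-9, 3)
Constraint values g_i(x) = a_i^T x - b_i:
  g_1((3, -1)) = -1
Stationarity residual: grad f(x) + sum_i lambda_i a_i = (0, 0)
  -> stationarity OK
Primal feasibility (all g_i <= 0): OK
Dual feasibility (all lambda_i >= 0): OK
Complementary slackness (lambda_i * g_i(x) = 0 for all i): FAILS

Verdict: the first failing condition is complementary_slackness -> comp.

comp


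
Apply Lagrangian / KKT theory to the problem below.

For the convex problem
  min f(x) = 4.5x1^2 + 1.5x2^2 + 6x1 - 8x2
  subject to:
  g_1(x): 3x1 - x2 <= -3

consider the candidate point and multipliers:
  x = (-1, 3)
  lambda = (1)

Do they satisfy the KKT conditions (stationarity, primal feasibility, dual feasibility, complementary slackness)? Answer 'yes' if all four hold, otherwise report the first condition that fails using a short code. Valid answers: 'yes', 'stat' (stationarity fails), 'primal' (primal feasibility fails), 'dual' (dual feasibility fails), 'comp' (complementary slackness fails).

Gradient of f: grad f(x) = Q x + c = (-3, 1)
Constraint values g_i(x) = a_i^T x - b_i:
  g_1((-1, 3)) = -3
Stationarity residual: grad f(x) + sum_i lambda_i a_i = (0, 0)
  -> stationarity OK
Primal feasibility (all g_i <= 0): OK
Dual feasibility (all lambda_i >= 0): OK
Complementary slackness (lambda_i * g_i(x) = 0 for all i): FAILS

Verdict: the first failing condition is complementary_slackness -> comp.

comp


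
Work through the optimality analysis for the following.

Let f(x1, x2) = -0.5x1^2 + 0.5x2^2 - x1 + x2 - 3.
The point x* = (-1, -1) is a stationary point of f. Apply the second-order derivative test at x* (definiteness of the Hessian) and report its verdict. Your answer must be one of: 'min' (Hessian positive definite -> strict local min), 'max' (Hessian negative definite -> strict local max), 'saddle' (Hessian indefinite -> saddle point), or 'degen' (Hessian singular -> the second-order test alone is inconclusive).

Compute the Hessian H = grad^2 f:
  H = [[-1, 0], [0, 1]]
Verify stationarity: grad f(x*) = H x* + g = (0, 0).
Eigenvalues of H: -1, 1.
Eigenvalues have mixed signs, so H is indefinite -> x* is a saddle point.

saddle


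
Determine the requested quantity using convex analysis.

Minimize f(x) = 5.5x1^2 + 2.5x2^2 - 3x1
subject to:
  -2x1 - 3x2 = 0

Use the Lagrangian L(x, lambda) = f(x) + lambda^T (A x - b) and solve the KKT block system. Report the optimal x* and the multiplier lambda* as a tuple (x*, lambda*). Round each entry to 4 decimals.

Form the Lagrangian:
  L(x, lambda) = (1/2) x^T Q x + c^T x + lambda^T (A x - b)
Stationarity (grad_x L = 0): Q x + c + A^T lambda = 0.
Primal feasibility: A x = b.

This gives the KKT block system:
  [ Q   A^T ] [ x     ]   [-c ]
  [ A    0  ] [ lambda ] = [ b ]

Solving the linear system:
  x*      = (0.2269, -0.1513)
  lambda* = (-0.2521)
  f(x*)   = -0.3403

x* = (0.2269, -0.1513), lambda* = (-0.2521)


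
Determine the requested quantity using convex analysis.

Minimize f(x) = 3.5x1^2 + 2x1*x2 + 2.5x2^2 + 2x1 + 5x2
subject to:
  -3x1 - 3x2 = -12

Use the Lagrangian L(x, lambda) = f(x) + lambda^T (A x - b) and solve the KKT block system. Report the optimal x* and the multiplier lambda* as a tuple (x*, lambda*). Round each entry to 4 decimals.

Form the Lagrangian:
  L(x, lambda) = (1/2) x^T Q x + c^T x + lambda^T (A x - b)
Stationarity (grad_x L = 0): Q x + c + A^T lambda = 0.
Primal feasibility: A x = b.

This gives the KKT block system:
  [ Q   A^T ] [ x     ]   [-c ]
  [ A    0  ] [ lambda ] = [ b ]

Solving the linear system:
  x*      = (1.875, 2.125)
  lambda* = (6.4583)
  f(x*)   = 45.9375

x* = (1.875, 2.125), lambda* = (6.4583)


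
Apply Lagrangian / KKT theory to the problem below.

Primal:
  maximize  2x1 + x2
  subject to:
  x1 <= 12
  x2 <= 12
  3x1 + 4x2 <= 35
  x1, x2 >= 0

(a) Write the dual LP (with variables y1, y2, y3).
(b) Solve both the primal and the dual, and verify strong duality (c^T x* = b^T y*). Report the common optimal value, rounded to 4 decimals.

The standard primal-dual pair for 'max c^T x s.t. A x <= b, x >= 0' is:
  Dual:  min b^T y  s.t.  A^T y >= c,  y >= 0.

So the dual LP is:
  minimize  12y1 + 12y2 + 35y3
  subject to:
    y1 + 3y3 >= 2
    y2 + 4y3 >= 1
    y1, y2, y3 >= 0

Solving the primal: x* = (11.6667, 0).
  primal value c^T x* = 23.3333.
Solving the dual: y* = (0, 0, 0.6667).
  dual value b^T y* = 23.3333.
Strong duality: c^T x* = b^T y*. Confirmed.

23.3333


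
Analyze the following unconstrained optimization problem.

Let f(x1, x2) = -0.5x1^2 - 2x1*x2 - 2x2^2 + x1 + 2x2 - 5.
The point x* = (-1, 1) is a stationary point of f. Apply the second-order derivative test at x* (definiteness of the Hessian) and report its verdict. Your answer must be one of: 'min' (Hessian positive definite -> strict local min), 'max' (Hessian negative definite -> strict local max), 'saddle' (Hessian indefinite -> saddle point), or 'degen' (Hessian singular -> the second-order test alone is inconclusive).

Compute the Hessian H = grad^2 f:
  H = [[-1, -2], [-2, -4]]
Verify stationarity: grad f(x*) = H x* + g = (0, 0).
Eigenvalues of H: -5, 0.
H has a zero eigenvalue (singular; negative semidefinite but not definite), so H is neither positive definite, negative definite, nor indefinite. The second-order test alone is inconclusive -> degen.
(Indeed, f is constant along the null direction of H through x*, so x* is not a strict local extremum.)

degen


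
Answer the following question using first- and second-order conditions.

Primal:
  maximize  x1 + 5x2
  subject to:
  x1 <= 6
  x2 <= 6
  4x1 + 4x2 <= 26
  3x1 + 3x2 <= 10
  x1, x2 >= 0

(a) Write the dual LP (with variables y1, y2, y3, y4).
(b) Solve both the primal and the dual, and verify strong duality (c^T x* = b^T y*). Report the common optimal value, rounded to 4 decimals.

The standard primal-dual pair for 'max c^T x s.t. A x <= b, x >= 0' is:
  Dual:  min b^T y  s.t.  A^T y >= c,  y >= 0.

So the dual LP is:
  minimize  6y1 + 6y2 + 26y3 + 10y4
  subject to:
    y1 + 4y3 + 3y4 >= 1
    y2 + 4y3 + 3y4 >= 5
    y1, y2, y3, y4 >= 0

Solving the primal: x* = (0, 3.3333).
  primal value c^T x* = 16.6667.
Solving the dual: y* = (0, 0, 0, 1.6667).
  dual value b^T y* = 16.6667.
Strong duality: c^T x* = b^T y*. Confirmed.

16.6667


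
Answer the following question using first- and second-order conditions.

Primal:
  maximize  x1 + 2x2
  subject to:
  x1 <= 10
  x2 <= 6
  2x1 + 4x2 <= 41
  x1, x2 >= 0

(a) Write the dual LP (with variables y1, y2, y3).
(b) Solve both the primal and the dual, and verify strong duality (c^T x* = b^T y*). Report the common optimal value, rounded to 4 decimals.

The standard primal-dual pair for 'max c^T x s.t. A x <= b, x >= 0' is:
  Dual:  min b^T y  s.t.  A^T y >= c,  y >= 0.

So the dual LP is:
  minimize  10y1 + 6y2 + 41y3
  subject to:
    y1 + 2y3 >= 1
    y2 + 4y3 >= 2
    y1, y2, y3 >= 0

Solving the primal: x* = (8.5, 6).
  primal value c^T x* = 20.5.
Solving the dual: y* = (0, 0, 0.5).
  dual value b^T y* = 20.5.
Strong duality: c^T x* = b^T y*. Confirmed.

20.5


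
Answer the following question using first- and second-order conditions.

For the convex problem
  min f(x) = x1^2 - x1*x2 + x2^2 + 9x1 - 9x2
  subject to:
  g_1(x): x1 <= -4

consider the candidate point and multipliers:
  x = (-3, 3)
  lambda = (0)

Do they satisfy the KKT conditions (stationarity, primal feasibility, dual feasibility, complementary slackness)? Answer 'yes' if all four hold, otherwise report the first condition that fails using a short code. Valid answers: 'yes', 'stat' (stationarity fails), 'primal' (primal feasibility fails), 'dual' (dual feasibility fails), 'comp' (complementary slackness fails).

Gradient of f: grad f(x) = Q x + c = (0, 0)
Constraint values g_i(x) = a_i^T x - b_i:
  g_1((-3, 3)) = 1
Stationarity residual: grad f(x) + sum_i lambda_i a_i = (0, 0)
  -> stationarity OK
Primal feasibility (all g_i <= 0): FAILS
Dual feasibility (all lambda_i >= 0): OK
Complementary slackness (lambda_i * g_i(x) = 0 for all i): OK

Verdict: the first failing condition is primal_feasibility -> primal.

primal


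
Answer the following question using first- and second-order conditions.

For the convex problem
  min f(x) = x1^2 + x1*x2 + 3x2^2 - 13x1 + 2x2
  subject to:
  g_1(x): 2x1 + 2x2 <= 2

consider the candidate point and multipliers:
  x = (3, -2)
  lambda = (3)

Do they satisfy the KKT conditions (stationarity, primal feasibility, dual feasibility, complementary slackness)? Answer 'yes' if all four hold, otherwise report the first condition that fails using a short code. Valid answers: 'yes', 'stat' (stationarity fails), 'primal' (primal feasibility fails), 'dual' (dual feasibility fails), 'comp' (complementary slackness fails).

Gradient of f: grad f(x) = Q x + c = (-9, -7)
Constraint values g_i(x) = a_i^T x - b_i:
  g_1((3, -2)) = 0
Stationarity residual: grad f(x) + sum_i lambda_i a_i = (-3, -1)
  -> stationarity FAILS
Primal feasibility (all g_i <= 0): OK
Dual feasibility (all lambda_i >= 0): OK
Complementary slackness (lambda_i * g_i(x) = 0 for all i): OK

Verdict: the first failing condition is stationarity -> stat.

stat


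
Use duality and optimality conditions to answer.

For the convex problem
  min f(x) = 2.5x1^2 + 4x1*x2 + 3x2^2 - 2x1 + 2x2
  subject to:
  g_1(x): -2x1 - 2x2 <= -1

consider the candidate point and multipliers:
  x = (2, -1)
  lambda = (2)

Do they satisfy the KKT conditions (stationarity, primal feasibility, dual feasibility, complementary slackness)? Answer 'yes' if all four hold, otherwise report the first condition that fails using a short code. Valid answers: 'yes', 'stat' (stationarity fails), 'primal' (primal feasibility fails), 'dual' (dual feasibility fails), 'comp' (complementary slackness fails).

Gradient of f: grad f(x) = Q x + c = (4, 4)
Constraint values g_i(x) = a_i^T x - b_i:
  g_1((2, -1)) = -1
Stationarity residual: grad f(x) + sum_i lambda_i a_i = (0, 0)
  -> stationarity OK
Primal feasibility (all g_i <= 0): OK
Dual feasibility (all lambda_i >= 0): OK
Complementary slackness (lambda_i * g_i(x) = 0 for all i): FAILS

Verdict: the first failing condition is complementary_slackness -> comp.

comp


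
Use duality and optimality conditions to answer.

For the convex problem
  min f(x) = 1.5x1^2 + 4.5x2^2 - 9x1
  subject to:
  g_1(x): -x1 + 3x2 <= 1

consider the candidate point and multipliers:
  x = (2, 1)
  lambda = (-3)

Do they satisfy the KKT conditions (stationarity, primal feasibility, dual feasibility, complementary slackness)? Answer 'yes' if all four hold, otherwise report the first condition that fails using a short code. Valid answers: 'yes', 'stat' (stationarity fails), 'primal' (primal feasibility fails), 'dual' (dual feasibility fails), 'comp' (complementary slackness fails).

Gradient of f: grad f(x) = Q x + c = (-3, 9)
Constraint values g_i(x) = a_i^T x - b_i:
  g_1((2, 1)) = 0
Stationarity residual: grad f(x) + sum_i lambda_i a_i = (0, 0)
  -> stationarity OK
Primal feasibility (all g_i <= 0): OK
Dual feasibility (all lambda_i >= 0): FAILS
Complementary slackness (lambda_i * g_i(x) = 0 for all i): OK

Verdict: the first failing condition is dual_feasibility -> dual.

dual


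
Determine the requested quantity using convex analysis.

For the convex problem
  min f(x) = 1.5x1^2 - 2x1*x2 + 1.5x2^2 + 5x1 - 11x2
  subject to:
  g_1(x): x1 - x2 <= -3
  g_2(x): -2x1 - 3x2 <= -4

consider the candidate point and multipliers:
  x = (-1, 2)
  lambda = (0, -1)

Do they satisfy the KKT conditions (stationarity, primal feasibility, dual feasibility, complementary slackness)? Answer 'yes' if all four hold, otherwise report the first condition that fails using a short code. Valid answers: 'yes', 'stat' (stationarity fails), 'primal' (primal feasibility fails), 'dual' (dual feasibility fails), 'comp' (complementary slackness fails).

Gradient of f: grad f(x) = Q x + c = (-2, -3)
Constraint values g_i(x) = a_i^T x - b_i:
  g_1((-1, 2)) = 0
  g_2((-1, 2)) = 0
Stationarity residual: grad f(x) + sum_i lambda_i a_i = (0, 0)
  -> stationarity OK
Primal feasibility (all g_i <= 0): OK
Dual feasibility (all lambda_i >= 0): FAILS
Complementary slackness (lambda_i * g_i(x) = 0 for all i): OK

Verdict: the first failing condition is dual_feasibility -> dual.

dual


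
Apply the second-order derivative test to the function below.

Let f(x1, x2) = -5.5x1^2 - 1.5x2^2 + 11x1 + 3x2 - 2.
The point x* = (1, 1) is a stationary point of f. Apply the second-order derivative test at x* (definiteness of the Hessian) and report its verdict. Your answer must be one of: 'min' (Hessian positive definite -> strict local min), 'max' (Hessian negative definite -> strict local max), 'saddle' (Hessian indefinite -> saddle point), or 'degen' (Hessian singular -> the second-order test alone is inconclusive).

Compute the Hessian H = grad^2 f:
  H = [[-11, 0], [0, -3]]
Verify stationarity: grad f(x*) = H x* + g = (0, 0).
Eigenvalues of H: -11, -3.
Both eigenvalues < 0, so H is negative definite -> x* is a strict local max.

max


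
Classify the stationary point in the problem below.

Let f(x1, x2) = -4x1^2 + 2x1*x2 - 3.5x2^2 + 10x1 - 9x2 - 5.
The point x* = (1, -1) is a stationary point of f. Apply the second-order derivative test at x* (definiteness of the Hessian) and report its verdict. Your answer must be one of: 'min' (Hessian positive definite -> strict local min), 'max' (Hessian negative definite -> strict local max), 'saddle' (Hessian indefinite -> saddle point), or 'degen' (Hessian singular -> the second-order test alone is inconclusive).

Compute the Hessian H = grad^2 f:
  H = [[-8, 2], [2, -7]]
Verify stationarity: grad f(x*) = H x* + g = (0, 0).
Eigenvalues of H: -9.5616, -5.4384.
Both eigenvalues < 0, so H is negative definite -> x* is a strict local max.

max


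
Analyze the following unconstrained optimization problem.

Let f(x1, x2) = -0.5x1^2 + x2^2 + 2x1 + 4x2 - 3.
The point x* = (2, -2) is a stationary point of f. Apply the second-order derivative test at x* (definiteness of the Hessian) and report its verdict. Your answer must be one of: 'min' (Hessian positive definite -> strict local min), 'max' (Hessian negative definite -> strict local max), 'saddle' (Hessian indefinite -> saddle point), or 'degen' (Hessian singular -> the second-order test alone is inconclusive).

Compute the Hessian H = grad^2 f:
  H = [[-1, 0], [0, 2]]
Verify stationarity: grad f(x*) = H x* + g = (0, 0).
Eigenvalues of H: -1, 2.
Eigenvalues have mixed signs, so H is indefinite -> x* is a saddle point.

saddle


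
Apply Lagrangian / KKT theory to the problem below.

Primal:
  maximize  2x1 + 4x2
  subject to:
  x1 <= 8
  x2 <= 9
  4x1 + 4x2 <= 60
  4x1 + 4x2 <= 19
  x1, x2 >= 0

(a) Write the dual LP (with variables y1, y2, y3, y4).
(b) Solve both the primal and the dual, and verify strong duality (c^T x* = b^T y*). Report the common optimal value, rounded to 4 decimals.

The standard primal-dual pair for 'max c^T x s.t. A x <= b, x >= 0' is:
  Dual:  min b^T y  s.t.  A^T y >= c,  y >= 0.

So the dual LP is:
  minimize  8y1 + 9y2 + 60y3 + 19y4
  subject to:
    y1 + 4y3 + 4y4 >= 2
    y2 + 4y3 + 4y4 >= 4
    y1, y2, y3, y4 >= 0

Solving the primal: x* = (0, 4.75).
  primal value c^T x* = 19.
Solving the dual: y* = (0, 0, 0, 1).
  dual value b^T y* = 19.
Strong duality: c^T x* = b^T y*. Confirmed.

19


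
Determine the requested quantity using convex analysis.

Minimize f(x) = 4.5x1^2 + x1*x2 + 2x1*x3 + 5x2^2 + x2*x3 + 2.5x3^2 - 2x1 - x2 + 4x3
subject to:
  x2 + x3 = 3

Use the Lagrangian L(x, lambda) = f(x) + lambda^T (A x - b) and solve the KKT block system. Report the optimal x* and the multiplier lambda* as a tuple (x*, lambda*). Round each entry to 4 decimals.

Form the Lagrangian:
  L(x, lambda) = (1/2) x^T Q x + c^T x + lambda^T (A x - b)
Stationarity (grad_x L = 0): Q x + c + A^T lambda = 0.
Primal feasibility: A x = b.

This gives the KKT block system:
  [ Q   A^T ] [ x     ]   [-c ]
  [ A    0  ] [ lambda ] = [ b ]

Solving the linear system:
  x*      = (-0.3017, 1.2845, 1.7155)
  lambda* = (-13.2586)
  f(x*)   = 22.9784

x* = (-0.3017, 1.2845, 1.7155), lambda* = (-13.2586)


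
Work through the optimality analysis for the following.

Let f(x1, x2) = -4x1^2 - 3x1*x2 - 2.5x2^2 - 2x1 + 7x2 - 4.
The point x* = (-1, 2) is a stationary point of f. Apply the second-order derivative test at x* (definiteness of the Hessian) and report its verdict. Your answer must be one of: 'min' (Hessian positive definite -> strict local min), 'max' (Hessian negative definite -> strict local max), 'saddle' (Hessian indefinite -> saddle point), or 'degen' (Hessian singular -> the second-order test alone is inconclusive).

Compute the Hessian H = grad^2 f:
  H = [[-8, -3], [-3, -5]]
Verify stationarity: grad f(x*) = H x* + g = (0, 0).
Eigenvalues of H: -9.8541, -3.1459.
Both eigenvalues < 0, so H is negative definite -> x* is a strict local max.

max


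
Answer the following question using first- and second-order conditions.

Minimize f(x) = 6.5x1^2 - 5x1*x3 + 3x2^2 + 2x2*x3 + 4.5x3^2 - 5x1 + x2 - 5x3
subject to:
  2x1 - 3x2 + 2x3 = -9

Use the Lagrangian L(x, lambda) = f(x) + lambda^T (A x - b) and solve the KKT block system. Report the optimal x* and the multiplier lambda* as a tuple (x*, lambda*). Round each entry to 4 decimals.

Form the Lagrangian:
  L(x, lambda) = (1/2) x^T Q x + c^T x + lambda^T (A x - b)
Stationarity (grad_x L = 0): Q x + c + A^T lambda = 0.
Primal feasibility: A x = b.

This gives the KKT block system:
  [ Q   A^T ] [ x     ]   [-c ]
  [ A    0  ] [ lambda ] = [ b ]

Solving the linear system:
  x*      = (-0.5527, 1.9702, -0.992)
  lambda* = (3.6123)
  f(x*)   = 21.1024

x* = (-0.5527, 1.9702, -0.992), lambda* = (3.6123)


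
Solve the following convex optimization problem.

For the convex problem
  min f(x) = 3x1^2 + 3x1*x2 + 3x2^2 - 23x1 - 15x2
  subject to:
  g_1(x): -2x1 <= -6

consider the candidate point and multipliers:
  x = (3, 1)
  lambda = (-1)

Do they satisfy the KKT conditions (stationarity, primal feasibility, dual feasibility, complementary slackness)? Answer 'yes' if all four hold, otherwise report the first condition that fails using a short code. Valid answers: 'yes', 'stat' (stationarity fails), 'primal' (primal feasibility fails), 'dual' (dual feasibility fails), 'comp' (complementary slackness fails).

Gradient of f: grad f(x) = Q x + c = (-2, 0)
Constraint values g_i(x) = a_i^T x - b_i:
  g_1((3, 1)) = 0
Stationarity residual: grad f(x) + sum_i lambda_i a_i = (0, 0)
  -> stationarity OK
Primal feasibility (all g_i <= 0): OK
Dual feasibility (all lambda_i >= 0): FAILS
Complementary slackness (lambda_i * g_i(x) = 0 for all i): OK

Verdict: the first failing condition is dual_feasibility -> dual.

dual


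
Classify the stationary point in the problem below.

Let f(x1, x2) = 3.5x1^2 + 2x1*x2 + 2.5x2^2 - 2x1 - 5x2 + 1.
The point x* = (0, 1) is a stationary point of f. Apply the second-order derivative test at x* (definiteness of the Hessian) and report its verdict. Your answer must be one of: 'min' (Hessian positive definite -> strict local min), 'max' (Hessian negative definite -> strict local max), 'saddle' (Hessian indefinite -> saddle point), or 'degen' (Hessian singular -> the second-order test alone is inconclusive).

Compute the Hessian H = grad^2 f:
  H = [[7, 2], [2, 5]]
Verify stationarity: grad f(x*) = H x* + g = (0, 0).
Eigenvalues of H: 3.7639, 8.2361.
Both eigenvalues > 0, so H is positive definite -> x* is a strict local min.

min


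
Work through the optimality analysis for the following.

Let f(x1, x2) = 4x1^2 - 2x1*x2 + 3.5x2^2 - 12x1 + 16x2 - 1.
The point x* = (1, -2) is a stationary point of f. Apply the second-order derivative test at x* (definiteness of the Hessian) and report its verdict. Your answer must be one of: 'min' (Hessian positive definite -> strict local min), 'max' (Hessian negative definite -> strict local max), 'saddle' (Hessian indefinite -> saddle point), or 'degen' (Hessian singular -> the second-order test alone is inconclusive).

Compute the Hessian H = grad^2 f:
  H = [[8, -2], [-2, 7]]
Verify stationarity: grad f(x*) = H x* + g = (0, 0).
Eigenvalues of H: 5.4384, 9.5616.
Both eigenvalues > 0, so H is positive definite -> x* is a strict local min.

min


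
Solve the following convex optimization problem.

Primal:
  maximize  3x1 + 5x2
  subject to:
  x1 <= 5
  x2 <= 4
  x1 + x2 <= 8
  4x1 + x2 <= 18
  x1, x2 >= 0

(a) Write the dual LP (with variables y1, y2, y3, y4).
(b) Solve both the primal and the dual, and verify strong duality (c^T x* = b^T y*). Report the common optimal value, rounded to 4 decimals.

The standard primal-dual pair for 'max c^T x s.t. A x <= b, x >= 0' is:
  Dual:  min b^T y  s.t.  A^T y >= c,  y >= 0.

So the dual LP is:
  minimize  5y1 + 4y2 + 8y3 + 18y4
  subject to:
    y1 + y3 + 4y4 >= 3
    y2 + y3 + y4 >= 5
    y1, y2, y3, y4 >= 0

Solving the primal: x* = (3.5, 4).
  primal value c^T x* = 30.5.
Solving the dual: y* = (0, 4.25, 0, 0.75).
  dual value b^T y* = 30.5.
Strong duality: c^T x* = b^T y*. Confirmed.

30.5


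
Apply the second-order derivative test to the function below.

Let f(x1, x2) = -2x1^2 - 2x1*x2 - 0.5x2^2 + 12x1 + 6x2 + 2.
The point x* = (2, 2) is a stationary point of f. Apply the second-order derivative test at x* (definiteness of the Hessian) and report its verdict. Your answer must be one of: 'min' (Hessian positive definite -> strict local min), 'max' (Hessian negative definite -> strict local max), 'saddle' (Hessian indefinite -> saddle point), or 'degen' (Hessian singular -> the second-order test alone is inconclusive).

Compute the Hessian H = grad^2 f:
  H = [[-4, -2], [-2, -1]]
Verify stationarity: grad f(x*) = H x* + g = (0, 0).
Eigenvalues of H: -5, 0.
H has a zero eigenvalue (singular; negative semidefinite but not definite), so H is neither positive definite, negative definite, nor indefinite. The second-order test alone is inconclusive -> degen.
(Indeed, f is constant along the null direction of H through x*, so x* is not a strict local extremum.)

degen


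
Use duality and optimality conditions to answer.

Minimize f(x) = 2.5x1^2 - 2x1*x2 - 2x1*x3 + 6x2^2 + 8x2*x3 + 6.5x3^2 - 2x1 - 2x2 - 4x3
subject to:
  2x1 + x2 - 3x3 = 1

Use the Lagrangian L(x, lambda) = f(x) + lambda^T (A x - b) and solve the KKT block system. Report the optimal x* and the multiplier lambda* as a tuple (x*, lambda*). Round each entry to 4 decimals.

Form the Lagrangian:
  L(x, lambda) = (1/2) x^T Q x + c^T x + lambda^T (A x - b)
Stationarity (grad_x L = 0): Q x + c + A^T lambda = 0.
Primal feasibility: A x = b.

This gives the KKT block system:
  [ Q   A^T ] [ x     ]   [-c ]
  [ A    0  ] [ lambda ] = [ b ]

Solving the linear system:
  x*      = (0.7246, 0.1821, 0.2104)
  lambda* = (-0.419)
  f(x*)   = -1.118

x* = (0.7246, 0.1821, 0.2104), lambda* = (-0.419)


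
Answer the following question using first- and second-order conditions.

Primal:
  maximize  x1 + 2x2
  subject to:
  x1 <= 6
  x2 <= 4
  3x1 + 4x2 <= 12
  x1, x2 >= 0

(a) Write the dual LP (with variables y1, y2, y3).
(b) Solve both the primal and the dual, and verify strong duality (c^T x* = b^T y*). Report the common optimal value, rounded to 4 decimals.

The standard primal-dual pair for 'max c^T x s.t. A x <= b, x >= 0' is:
  Dual:  min b^T y  s.t.  A^T y >= c,  y >= 0.

So the dual LP is:
  minimize  6y1 + 4y2 + 12y3
  subject to:
    y1 + 3y3 >= 1
    y2 + 4y3 >= 2
    y1, y2, y3 >= 0

Solving the primal: x* = (0, 3).
  primal value c^T x* = 6.
Solving the dual: y* = (0, 0, 0.5).
  dual value b^T y* = 6.
Strong duality: c^T x* = b^T y*. Confirmed.

6


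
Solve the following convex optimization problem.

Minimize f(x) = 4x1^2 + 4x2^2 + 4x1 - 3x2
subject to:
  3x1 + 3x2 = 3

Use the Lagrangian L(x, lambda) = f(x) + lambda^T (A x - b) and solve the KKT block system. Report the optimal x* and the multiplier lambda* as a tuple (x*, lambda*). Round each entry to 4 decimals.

Form the Lagrangian:
  L(x, lambda) = (1/2) x^T Q x + c^T x + lambda^T (A x - b)
Stationarity (grad_x L = 0): Q x + c + A^T lambda = 0.
Primal feasibility: A x = b.

This gives the KKT block system:
  [ Q   A^T ] [ x     ]   [-c ]
  [ A    0  ] [ lambda ] = [ b ]

Solving the linear system:
  x*      = (0.0625, 0.9375)
  lambda* = (-1.5)
  f(x*)   = 0.9688

x* = (0.0625, 0.9375), lambda* = (-1.5)


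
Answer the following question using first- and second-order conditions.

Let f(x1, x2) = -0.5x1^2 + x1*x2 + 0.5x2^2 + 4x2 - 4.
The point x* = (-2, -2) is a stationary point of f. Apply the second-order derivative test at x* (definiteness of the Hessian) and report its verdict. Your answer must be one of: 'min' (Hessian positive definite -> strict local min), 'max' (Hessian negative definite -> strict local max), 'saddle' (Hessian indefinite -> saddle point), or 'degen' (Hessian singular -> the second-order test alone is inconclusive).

Compute the Hessian H = grad^2 f:
  H = [[-1, 1], [1, 1]]
Verify stationarity: grad f(x*) = H x* + g = (0, 0).
Eigenvalues of H: -1.4142, 1.4142.
Eigenvalues have mixed signs, so H is indefinite -> x* is a saddle point.

saddle


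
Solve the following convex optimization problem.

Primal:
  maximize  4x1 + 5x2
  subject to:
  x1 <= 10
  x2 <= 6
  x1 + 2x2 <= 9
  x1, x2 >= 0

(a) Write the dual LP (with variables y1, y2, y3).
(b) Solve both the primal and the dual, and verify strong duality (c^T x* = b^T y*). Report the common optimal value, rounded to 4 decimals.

The standard primal-dual pair for 'max c^T x s.t. A x <= b, x >= 0' is:
  Dual:  min b^T y  s.t.  A^T y >= c,  y >= 0.

So the dual LP is:
  minimize  10y1 + 6y2 + 9y3
  subject to:
    y1 + y3 >= 4
    y2 + 2y3 >= 5
    y1, y2, y3 >= 0

Solving the primal: x* = (9, 0).
  primal value c^T x* = 36.
Solving the dual: y* = (0, 0, 4).
  dual value b^T y* = 36.
Strong duality: c^T x* = b^T y*. Confirmed.

36


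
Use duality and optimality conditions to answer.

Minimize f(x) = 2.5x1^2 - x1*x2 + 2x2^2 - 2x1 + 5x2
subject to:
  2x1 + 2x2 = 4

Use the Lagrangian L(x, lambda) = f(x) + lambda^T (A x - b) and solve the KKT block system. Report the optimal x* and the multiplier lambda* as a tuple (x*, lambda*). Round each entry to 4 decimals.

Form the Lagrangian:
  L(x, lambda) = (1/2) x^T Q x + c^T x + lambda^T (A x - b)
Stationarity (grad_x L = 0): Q x + c + A^T lambda = 0.
Primal feasibility: A x = b.

This gives the KKT block system:
  [ Q   A^T ] [ x     ]   [-c ]
  [ A    0  ] [ lambda ] = [ b ]

Solving the linear system:
  x*      = (1.5455, 0.4545)
  lambda* = (-2.6364)
  f(x*)   = 4.8636

x* = (1.5455, 0.4545), lambda* = (-2.6364)


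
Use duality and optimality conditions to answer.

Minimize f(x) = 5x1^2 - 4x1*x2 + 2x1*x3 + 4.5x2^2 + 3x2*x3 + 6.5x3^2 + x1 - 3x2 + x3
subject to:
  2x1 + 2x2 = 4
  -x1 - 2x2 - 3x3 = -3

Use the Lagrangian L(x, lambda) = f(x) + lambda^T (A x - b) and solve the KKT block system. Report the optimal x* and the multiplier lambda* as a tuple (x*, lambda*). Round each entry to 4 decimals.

Form the Lagrangian:
  L(x, lambda) = (1/2) x^T Q x + c^T x + lambda^T (A x - b)
Stationarity (grad_x L = 0): Q x + c + A^T lambda = 0.
Primal feasibility: A x = b.

This gives the KKT block system:
  [ Q   A^T ] [ x     ]   [-c ]
  [ A    0  ] [ lambda ] = [ b ]

Solving the linear system:
  x*      = (0.748, 1.252, -0.084)
  lambda* = (-0.792, 1.72)
  f(x*)   = 2.618

x* = (0.748, 1.252, -0.084), lambda* = (-0.792, 1.72)


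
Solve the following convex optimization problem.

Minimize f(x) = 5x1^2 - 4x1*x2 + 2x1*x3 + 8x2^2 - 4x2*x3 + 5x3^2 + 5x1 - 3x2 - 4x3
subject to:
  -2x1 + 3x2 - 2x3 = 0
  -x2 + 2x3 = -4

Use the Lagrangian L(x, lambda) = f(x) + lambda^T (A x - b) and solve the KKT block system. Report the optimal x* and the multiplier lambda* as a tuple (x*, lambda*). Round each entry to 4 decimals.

Form the Lagrangian:
  L(x, lambda) = (1/2) x^T Q x + c^T x + lambda^T (A x - b)
Stationarity (grad_x L = 0): Q x + c + A^T lambda = 0.
Primal feasibility: A x = b.

This gives the KKT block system:
  [ Q   A^T ] [ x     ]   [-c ]
  [ A    0  ] [ lambda ] = [ b ]

Solving the linear system:
  x*      = (1.5676, -0.4324, -2.2162)
  lambda* = (8.9865, 19.6351)
  f(x*)   = 48.2703

x* = (1.5676, -0.4324, -2.2162), lambda* = (8.9865, 19.6351)
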